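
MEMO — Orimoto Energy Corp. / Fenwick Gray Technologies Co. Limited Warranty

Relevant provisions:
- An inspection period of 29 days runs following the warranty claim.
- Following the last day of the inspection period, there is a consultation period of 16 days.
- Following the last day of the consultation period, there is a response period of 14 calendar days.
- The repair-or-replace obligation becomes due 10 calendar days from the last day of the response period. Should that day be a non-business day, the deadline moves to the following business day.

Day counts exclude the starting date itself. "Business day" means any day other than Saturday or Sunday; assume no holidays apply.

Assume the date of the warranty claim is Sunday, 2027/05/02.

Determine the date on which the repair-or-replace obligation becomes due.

The last day of the inspection period: 2027/05/02 + 29 days = 2027/05/31.
Adding 16 calendar days to 2027/05/31 gives 2027/06/16, which is the last day of the consultation period.
The last day of the response period: 14 calendar days after 2027/06/16 is 2027/06/30.
The date on which the repair-or-replace obligation becomes due: 10 calendar days after 2027/06/30 is 2027/07/10. That falls on a Saturday, so it rolls to the next business day, Monday, 2027/07/12.

2027/07/12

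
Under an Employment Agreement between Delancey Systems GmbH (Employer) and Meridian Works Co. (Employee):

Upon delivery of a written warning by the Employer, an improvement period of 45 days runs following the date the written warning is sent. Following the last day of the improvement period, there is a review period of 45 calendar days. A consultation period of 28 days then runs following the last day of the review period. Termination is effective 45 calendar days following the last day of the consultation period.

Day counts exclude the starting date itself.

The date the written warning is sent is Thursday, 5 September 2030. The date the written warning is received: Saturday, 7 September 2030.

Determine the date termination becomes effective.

15 February 2031

The last day of the improvement period: 45 calendar days after 5 September 2030 is 20 October 2030.
The last day of the review period: 45 calendar days after 20 October 2030 is 4 December 2030.
The last day of the consultation period: 28 calendar days after 4 December 2030 is 1 January 2031.
Adding 45 calendar days to 1 January 2031 gives 15 February 2031, which is the date termination becomes effective.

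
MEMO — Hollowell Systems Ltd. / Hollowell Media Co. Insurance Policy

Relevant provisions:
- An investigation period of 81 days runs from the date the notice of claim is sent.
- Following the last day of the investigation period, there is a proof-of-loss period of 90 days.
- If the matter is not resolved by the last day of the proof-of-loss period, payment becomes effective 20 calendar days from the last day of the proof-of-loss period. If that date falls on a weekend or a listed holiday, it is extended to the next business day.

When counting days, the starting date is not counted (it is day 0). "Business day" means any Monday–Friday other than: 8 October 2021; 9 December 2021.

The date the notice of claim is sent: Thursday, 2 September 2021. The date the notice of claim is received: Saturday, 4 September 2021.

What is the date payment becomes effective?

Adding 81 calendar days to 2 September 2021 gives 22 November 2021, which is the last day of the investigation period.
The last day of the proof-of-loss period: 90 calendar days after 22 November 2021 is 20 February 2022.
The date payment becomes effective: 20 calendar days after 20 February 2022 is 12 March 2022. That falls on a Saturday, so it rolls to the next business day, Monday, 14 March 2022.

14 March 2022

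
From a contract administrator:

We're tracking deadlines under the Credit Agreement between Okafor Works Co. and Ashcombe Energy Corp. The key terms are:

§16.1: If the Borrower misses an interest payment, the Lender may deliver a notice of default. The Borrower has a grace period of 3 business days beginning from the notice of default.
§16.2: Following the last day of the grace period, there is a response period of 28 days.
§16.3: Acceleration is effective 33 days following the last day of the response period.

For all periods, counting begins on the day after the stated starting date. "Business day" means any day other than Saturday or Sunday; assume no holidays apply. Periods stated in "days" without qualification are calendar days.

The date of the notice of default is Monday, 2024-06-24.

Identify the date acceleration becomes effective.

2024-08-27

From Monday, 2024-06-24, 3 business days (Jun 25, Jun 26, Jun 27, skipping weekends) brings us to Thursday, 2024-06-27, which is the last day of the grace period.
The last day of the response period: 28 calendar days after 2024-06-27 is 2024-07-25.
The date acceleration becomes effective: 33 calendar days after 2024-07-25 is 2024-08-27.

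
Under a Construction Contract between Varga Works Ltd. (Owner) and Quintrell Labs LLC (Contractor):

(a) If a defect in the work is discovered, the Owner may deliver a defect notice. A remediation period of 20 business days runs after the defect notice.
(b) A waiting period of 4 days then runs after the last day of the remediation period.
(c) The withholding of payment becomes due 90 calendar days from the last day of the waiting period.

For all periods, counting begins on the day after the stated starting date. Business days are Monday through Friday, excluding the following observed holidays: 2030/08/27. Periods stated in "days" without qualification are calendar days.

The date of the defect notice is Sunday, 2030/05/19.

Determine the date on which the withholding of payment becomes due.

The last day of the remediation period: counting 20 business days from Sunday, 2030/05/19 (May 20, May 21, May 22, May 23, …, Jun 12, Jun 13, Jun 14, skipping weekends) reaches Friday, 2030/06/14.
Adding 4 calendar days to 2030/06/14 gives 2030/06/18, which is the last day of the waiting period.
The date on which the withholding of payment becomes due: 2030/06/18 + 90 days = 2030/09/16.

2030/09/16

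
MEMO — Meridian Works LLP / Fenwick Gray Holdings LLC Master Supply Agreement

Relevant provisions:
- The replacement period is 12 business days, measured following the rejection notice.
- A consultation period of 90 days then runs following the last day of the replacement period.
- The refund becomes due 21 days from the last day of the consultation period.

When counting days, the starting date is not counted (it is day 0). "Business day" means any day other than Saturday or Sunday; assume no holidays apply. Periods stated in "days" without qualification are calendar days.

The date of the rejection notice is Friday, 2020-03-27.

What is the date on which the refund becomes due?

The last day of the replacement period: 12 business days after Friday, 2020-03-27, skipping weekends — Mar 30, Mar 31, Apr 1, Apr 2, …, Apr 10, Apr 13, Apr 14 — lands on Tuesday, 2020-04-14.
Adding 90 calendar days to 2020-04-14 gives 2020-07-13, which is the last day of the consultation period.
Adding 21 calendar days to 2020-07-13 gives 2020-08-03, which is the date on which the refund becomes due.

2020-08-03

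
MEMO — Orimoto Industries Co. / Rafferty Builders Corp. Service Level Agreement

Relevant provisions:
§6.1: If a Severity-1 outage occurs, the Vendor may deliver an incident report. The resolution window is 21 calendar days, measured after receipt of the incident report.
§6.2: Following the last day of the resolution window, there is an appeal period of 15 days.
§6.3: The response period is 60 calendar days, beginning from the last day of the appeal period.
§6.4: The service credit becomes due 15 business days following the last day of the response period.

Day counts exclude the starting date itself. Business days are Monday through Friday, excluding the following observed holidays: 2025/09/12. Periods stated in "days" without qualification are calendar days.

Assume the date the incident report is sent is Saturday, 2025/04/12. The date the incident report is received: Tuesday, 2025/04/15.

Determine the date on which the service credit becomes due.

Adding 21 calendar days to 2025/04/15 gives 2025/05/06, which is the last day of the resolution window.
The last day of the appeal period: 15 calendar days after 2025/05/06 is 2025/05/21.
Adding 60 calendar days to 2025/05/21 gives 2025/07/20, which is the last day of the response period.
The date on which the service credit becomes due: counting 15 business days from Sunday, 2025/07/20 (Jul 21, Jul 22, Jul 23, Jul 24, …, Aug 6, Aug 7, Aug 8, skipping weekends) reaches Friday, 2025/08/08.

2025/08/08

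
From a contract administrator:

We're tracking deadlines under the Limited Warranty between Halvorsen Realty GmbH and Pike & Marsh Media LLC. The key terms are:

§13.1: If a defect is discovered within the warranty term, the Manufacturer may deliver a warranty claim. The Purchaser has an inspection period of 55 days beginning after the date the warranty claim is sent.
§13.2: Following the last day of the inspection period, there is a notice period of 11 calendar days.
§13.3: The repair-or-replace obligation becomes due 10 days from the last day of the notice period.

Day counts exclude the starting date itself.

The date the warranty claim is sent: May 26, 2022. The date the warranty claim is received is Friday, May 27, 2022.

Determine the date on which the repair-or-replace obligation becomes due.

August 10, 2022

The last day of the inspection period: May 26, 2022 + 55 days = July 20, 2022.
Adding 11 calendar days to July 20, 2022 gives July 31, 2022, which is the last day of the notice period.
The date on which the repair-or-replace obligation becomes due: July 31, 2022 + 10 days = August 10, 2022.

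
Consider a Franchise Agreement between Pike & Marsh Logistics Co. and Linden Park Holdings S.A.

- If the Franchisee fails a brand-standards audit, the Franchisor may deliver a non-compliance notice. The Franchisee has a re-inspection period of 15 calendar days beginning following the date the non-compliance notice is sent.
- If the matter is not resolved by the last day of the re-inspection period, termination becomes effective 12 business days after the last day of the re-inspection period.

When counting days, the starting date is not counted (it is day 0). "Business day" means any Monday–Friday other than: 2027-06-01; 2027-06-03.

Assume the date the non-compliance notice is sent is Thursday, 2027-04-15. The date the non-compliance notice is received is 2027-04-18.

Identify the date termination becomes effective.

2027-05-18

Adding 15 calendar days to 2027-04-15 gives 2027-04-30, which is the last day of the re-inspection period.
From Friday, 2027-04-30, 12 business days (May 3, May 4, May 5, May 6, …, May 14, May 17, May 18, skipping weekends) brings us to Tuesday, 2027-05-18, which is the date termination becomes effective.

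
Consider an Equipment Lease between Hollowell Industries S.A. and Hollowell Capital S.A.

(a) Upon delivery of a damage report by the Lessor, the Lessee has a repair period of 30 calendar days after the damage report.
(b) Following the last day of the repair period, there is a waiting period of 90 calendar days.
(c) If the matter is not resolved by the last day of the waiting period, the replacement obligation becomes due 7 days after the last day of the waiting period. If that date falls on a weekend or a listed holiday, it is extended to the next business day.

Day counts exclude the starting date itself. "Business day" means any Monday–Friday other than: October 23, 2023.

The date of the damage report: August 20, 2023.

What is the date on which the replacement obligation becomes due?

December 25, 2023

Adding 30 calendar days to August 20, 2023 gives September 19, 2023, which is the last day of the repair period.
The last day of the waiting period: September 19, 2023 + 90 days = December 18, 2023.
The date on which the replacement obligation becomes due: December 18, 2023 + 7 days = December 25, 2023. December 25, 2023 is a Monday and is not a listed holiday, so no roll-forward applies.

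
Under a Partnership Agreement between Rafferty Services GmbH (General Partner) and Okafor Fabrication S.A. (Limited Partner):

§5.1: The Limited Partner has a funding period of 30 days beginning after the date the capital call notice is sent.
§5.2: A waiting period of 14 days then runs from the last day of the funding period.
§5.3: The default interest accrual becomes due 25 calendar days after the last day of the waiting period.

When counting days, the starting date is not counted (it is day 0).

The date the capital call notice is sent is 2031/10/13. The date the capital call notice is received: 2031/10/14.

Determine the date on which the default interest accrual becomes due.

2031/12/21

Adding 30 calendar days to 2031/10/13 gives 2031/11/12, which is the last day of the funding period.
The last day of the waiting period: 2031/11/12 + 14 days = 2031/11/26.
Adding 25 calendar days to 2031/11/26 gives 2031/12/21, which is the date on which the default interest accrual becomes due.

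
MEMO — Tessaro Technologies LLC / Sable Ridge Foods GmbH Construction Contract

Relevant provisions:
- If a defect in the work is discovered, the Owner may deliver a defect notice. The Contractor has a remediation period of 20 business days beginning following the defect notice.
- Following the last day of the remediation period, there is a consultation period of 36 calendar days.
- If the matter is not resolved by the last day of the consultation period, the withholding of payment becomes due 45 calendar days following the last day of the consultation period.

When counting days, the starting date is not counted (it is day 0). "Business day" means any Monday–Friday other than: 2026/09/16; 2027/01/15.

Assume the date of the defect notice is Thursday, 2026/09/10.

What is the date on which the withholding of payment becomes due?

2026/12/29

The last day of the remediation period: 20 business days after Thursday, 2026/09/10, skipping weekends and the listed holiday on Sep 16 — Sep 11, Sep 14, Sep 15, Sep 17, …, Oct 7, Oct 8, Oct 9 — lands on Friday, 2026/10/09.
The last day of the consultation period: 36 calendar days after 2026/10/09 is 2026/11/14.
The date on which the withholding of payment becomes due: 2026/11/14 + 45 days = 2026/12/29.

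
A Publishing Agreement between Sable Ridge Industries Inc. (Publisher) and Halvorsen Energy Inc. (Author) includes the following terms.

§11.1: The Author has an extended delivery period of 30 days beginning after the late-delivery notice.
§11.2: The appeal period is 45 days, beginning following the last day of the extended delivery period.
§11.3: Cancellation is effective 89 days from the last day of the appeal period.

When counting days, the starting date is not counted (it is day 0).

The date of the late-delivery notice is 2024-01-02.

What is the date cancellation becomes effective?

2024-06-14

The last day of the extended delivery period: 30 calendar days after 2024-01-02 is 2024-02-01.
Adding 45 calendar days to 2024-02-01 gives 2024-03-17, which is the last day of the appeal period.
Adding 89 calendar days to 2024-03-17 gives 2024-06-14, which is the date cancellation becomes effective.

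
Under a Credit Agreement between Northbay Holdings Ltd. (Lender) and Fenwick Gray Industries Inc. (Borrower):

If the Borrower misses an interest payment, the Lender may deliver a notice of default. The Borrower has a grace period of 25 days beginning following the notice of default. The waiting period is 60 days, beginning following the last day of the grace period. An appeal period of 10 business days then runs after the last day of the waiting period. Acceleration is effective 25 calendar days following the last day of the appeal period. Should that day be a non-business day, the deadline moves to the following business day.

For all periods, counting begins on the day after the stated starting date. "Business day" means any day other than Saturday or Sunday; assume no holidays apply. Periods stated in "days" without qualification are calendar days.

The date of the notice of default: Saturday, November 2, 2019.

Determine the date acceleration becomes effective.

Adding 25 calendar days to November 2, 2019 gives November 27, 2019, which is the last day of the grace period.
The last day of the waiting period: 60 calendar days after November 27, 2019 is January 26, 2020.
The last day of the appeal period: 10 business days after Sunday, January 26, 2020, skipping weekends — Jan 27, Jan 28, Jan 29, Jan 30, Jan 31, Feb 3, Feb 4, Feb 5, Feb 6, Feb 7 — lands on Friday, February 7, 2020.
Adding 25 calendar days to February 7, 2020 gives March 3, 2020, which is the date acceleration becomes effective. March 3, 2020 is a Tuesday, so no roll-forward applies.

March 3, 2020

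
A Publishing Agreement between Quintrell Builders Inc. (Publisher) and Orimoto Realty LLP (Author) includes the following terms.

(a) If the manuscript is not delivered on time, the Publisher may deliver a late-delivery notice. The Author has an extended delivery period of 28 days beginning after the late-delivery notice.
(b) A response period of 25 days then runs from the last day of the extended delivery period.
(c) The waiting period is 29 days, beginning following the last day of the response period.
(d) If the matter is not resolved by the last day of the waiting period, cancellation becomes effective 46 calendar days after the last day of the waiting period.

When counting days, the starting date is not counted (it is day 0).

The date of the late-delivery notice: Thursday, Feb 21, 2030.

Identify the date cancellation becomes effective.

The last day of the extended delivery period: 28 calendar days after Feb 21, 2030 is Mar 21, 2030.
Adding 25 calendar days to Mar 21, 2030 gives Apr 15, 2030, which is the last day of the response period.
The last day of the waiting period: Apr 15, 2030 + 29 days = May 14, 2030.
The date cancellation becomes effective: May 14, 2030 + 46 days = Jun 29, 2030.

Jun 29, 2030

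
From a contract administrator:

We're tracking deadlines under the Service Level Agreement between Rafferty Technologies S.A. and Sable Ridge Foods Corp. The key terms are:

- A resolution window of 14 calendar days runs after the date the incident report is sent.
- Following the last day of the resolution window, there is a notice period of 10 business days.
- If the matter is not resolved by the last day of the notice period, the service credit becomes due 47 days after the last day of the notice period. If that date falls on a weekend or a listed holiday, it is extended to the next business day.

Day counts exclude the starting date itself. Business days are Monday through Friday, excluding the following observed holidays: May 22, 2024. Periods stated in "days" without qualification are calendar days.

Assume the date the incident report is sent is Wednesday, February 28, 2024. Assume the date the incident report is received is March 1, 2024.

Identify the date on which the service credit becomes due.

May 13, 2024

The last day of the resolution window: 14 calendar days after February 28, 2024 is March 13, 2024.
The last day of the notice period: 10 business days after Wednesday, March 13, 2024, skipping weekends — Mar 14, Mar 15, Mar 18, Mar 19, Mar 20, Mar 21, Mar 22, Mar 25, Mar 26, Mar 27 — lands on Wednesday, March 27, 2024.
Adding 47 calendar days to March 27, 2024 gives May 13, 2024, which is the date on which the service credit becomes due. May 13, 2024 is a Monday and is not a listed holiday, so no roll-forward applies.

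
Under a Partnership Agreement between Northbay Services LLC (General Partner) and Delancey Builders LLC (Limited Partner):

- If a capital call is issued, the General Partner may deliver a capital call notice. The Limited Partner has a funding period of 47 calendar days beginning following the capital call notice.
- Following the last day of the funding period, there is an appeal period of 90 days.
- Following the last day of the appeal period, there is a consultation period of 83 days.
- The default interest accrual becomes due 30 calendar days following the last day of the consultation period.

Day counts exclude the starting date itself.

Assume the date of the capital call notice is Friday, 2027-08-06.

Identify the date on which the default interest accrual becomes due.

Adding 47 calendar days to 2027-08-06 gives 2027-09-22, which is the last day of the funding period.
The last day of the appeal period: 2027-09-22 + 90 days = 2027-12-21.
The last day of the consultation period: 2027-12-21 + 83 days = 2028-03-13.
Adding 30 calendar days to 2028-03-13 gives 2028-04-12, which is the date on which the default interest accrual becomes due.

2028-04-12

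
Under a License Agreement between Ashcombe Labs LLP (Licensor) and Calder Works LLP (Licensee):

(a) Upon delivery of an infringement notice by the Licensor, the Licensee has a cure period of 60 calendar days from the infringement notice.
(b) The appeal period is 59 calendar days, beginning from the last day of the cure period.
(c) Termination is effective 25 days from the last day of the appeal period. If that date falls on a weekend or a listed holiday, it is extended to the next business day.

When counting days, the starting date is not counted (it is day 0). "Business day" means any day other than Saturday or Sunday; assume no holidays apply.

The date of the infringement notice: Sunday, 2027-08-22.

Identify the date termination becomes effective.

Adding 60 calendar days to 2027-08-22 gives 2027-10-21, which is the last day of the cure period.
The last day of the appeal period: 2027-10-21 + 59 days = 2027-12-19.
The date termination becomes effective: 2027-12-19 + 25 days = 2028-01-13. 2028-01-13 is a Thursday, so no roll-forward applies.

2028-01-13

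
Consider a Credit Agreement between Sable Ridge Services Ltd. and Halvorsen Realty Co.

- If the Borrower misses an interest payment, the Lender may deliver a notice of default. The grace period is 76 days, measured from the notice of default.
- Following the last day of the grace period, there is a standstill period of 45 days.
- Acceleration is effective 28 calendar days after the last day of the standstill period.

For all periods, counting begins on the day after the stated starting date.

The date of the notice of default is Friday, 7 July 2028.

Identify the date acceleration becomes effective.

3 December 2028

The last day of the grace period: 7 July 2028 + 76 days = 21 September 2028.
The last day of the standstill period: 45 calendar days after 21 September 2028 is 5 November 2028.
Adding 28 calendar days to 5 November 2028 gives 3 December 2028, which is the date acceleration becomes effective.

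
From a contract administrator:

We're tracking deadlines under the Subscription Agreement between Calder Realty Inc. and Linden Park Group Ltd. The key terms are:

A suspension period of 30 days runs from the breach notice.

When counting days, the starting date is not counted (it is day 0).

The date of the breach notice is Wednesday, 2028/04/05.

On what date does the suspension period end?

The last day of the suspension period: 2028/04/05 + 30 days = 2028/05/05.

2028/05/05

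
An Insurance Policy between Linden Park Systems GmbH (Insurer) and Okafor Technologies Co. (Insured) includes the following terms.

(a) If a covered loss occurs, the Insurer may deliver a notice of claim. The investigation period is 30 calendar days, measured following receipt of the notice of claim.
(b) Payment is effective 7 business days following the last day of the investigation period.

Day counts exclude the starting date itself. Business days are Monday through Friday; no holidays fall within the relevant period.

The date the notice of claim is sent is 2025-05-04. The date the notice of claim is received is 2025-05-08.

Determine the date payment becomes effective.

The last day of the investigation period: 2025-05-08 + 30 days = 2025-06-07.
The date payment becomes effective: counting 7 business days from Saturday, 2025-06-07 (Jun 9, Jun 10, Jun 11, Jun 12, Jun 13, Jun 16, Jun 17, skipping weekends) reaches Tuesday, 2025-06-17.

2025-06-17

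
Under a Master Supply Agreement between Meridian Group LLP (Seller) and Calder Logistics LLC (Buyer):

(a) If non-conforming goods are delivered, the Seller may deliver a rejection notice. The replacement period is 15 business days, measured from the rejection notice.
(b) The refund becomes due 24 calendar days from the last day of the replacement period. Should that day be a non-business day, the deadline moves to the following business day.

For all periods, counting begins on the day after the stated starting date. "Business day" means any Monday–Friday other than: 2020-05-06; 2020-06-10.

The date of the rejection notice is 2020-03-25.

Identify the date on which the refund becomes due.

2020-05-11

The last day of the replacement period: 15 business days after Wednesday, 2020-03-25, skipping weekends — Mar 26, Mar 27, Mar 30, Mar 31, …, Apr 13, Apr 14, Apr 15 — lands on Wednesday, 2020-04-15.
The date on which the refund becomes due: 2020-04-15 + 24 days = 2020-05-09. That falls on a Saturday, so it rolls to the next business day, Monday, 2020-05-11.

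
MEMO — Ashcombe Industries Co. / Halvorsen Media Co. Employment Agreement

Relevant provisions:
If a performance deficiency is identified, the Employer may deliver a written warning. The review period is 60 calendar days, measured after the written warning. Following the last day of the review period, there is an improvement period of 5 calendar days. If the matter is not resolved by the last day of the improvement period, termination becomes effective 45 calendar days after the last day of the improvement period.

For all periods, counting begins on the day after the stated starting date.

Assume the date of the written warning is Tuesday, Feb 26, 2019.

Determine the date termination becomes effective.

The last day of the review period: Feb 26, 2019 + 60 days = Apr 27, 2019.
The last day of the improvement period: 5 calendar days after Apr 27, 2019 is May 2, 2019.
The date termination becomes effective: 45 calendar days after May 2, 2019 is Jun 16, 2019.

Jun 16, 2019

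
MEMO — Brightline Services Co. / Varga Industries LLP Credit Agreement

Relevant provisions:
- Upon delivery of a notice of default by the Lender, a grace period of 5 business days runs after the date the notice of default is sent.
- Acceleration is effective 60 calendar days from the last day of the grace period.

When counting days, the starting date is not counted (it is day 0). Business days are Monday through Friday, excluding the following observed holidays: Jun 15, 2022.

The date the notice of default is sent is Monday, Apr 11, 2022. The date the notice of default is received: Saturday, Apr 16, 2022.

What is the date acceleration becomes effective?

From Monday, Apr 11, 2022, 5 business days (Apr 12, Apr 13, Apr 14, Apr 15, Apr 18, skipping weekends) brings us to Monday, Apr 18, 2022, which is the last day of the grace period.
Adding 60 calendar days to Apr 18, 2022 gives Jun 17, 2022, which is the date acceleration becomes effective.

Jun 17, 2022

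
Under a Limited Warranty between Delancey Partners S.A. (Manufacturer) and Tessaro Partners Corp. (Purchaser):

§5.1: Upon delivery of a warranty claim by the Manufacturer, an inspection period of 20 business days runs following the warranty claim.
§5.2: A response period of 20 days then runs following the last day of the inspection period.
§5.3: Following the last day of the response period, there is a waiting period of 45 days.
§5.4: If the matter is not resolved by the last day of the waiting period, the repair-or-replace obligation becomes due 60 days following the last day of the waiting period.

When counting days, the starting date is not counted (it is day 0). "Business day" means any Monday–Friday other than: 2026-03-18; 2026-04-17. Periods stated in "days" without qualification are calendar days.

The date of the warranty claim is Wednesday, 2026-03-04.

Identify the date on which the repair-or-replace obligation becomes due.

2026-08-05

The last day of the inspection period: counting 20 business days from Wednesday, 2026-03-04 (Mar 5, Mar 6, Mar 9, Mar 10, …, Mar 31, Apr 1, Apr 2, skipping weekends and the listed holiday on Mar 18) reaches Thursday, 2026-04-02.
The last day of the response period: 2026-04-02 + 20 days = 2026-04-22.
Adding 45 calendar days to 2026-04-22 gives 2026-06-06, which is the last day of the waiting period.
Adding 60 calendar days to 2026-06-06 gives 2026-08-05, which is the date on which the repair-or-replace obligation becomes due.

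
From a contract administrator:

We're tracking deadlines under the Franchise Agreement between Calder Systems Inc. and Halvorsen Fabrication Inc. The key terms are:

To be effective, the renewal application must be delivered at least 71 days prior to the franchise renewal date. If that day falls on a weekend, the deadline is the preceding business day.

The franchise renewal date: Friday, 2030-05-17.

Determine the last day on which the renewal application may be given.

2030-03-07

Counting back 71 calendar days from 2030-05-17 gives 2030-03-07. That is a Thursday, so no adjustment is needed.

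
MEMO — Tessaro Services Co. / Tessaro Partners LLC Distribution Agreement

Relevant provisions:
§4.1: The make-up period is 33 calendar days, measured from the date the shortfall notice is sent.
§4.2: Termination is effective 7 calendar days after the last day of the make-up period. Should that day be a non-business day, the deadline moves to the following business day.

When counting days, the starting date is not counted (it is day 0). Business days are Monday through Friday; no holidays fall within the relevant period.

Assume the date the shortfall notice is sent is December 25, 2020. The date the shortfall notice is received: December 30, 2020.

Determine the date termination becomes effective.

The last day of the make-up period: December 25, 2020 + 33 days = January 27, 2021.
The date termination becomes effective: January 27, 2021 + 7 days = February 3, 2021. February 3, 2021 is a Wednesday, so no roll-forward applies.

February 3, 2021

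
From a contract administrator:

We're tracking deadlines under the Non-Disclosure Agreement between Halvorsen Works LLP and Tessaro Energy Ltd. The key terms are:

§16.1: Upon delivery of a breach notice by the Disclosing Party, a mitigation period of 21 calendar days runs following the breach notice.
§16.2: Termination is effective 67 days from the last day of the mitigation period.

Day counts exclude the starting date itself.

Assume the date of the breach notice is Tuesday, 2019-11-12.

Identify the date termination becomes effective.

The last day of the mitigation period: 21 calendar days after 2019-11-12 is 2019-12-03.
Adding 67 calendar days to 2019-12-03 gives 2020-02-08, which is the date termination becomes effective.

2020-02-08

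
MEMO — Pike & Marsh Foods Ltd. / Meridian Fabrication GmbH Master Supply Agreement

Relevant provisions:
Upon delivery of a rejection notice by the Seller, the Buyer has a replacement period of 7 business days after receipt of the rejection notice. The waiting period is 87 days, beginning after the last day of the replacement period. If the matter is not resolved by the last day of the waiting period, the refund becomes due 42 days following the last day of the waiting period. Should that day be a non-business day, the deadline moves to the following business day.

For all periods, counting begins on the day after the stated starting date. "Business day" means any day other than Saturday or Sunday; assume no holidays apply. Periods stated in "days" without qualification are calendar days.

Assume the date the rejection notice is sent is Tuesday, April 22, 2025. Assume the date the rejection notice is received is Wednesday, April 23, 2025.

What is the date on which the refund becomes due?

September 8, 2025

The last day of the replacement period: counting 7 business days from Wednesday, April 23, 2025 (Apr 24, Apr 25, Apr 28, Apr 29, Apr 30, May 1, May 2, skipping weekends) reaches Friday, May 2, 2025.
Adding 87 calendar days to May 2, 2025 gives July 28, 2025, which is the last day of the waiting period.
The date on which the refund becomes due: July 28, 2025 + 42 days = September 8, 2025. September 8, 2025 is a Monday, so no roll-forward applies.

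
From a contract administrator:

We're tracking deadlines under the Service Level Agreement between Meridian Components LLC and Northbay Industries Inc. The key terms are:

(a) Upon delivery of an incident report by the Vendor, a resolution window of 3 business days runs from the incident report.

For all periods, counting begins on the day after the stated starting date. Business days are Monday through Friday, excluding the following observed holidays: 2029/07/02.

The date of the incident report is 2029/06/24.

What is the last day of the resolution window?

2029/06/27

The last day of the resolution window: counting 3 business days from Sunday, 2029/06/24 (Jun 25, Jun 26, Jun 27, skipping weekends) reaches Wednesday, 2029/06/27.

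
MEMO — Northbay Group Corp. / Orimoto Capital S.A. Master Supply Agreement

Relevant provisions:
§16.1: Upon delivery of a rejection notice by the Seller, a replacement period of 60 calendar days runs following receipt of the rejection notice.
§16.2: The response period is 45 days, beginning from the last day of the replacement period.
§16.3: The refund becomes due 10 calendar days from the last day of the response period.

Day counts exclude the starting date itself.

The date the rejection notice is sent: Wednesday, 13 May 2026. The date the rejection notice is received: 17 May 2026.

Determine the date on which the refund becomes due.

9 September 2026

Adding 60 calendar days to 17 May 2026 gives 16 July 2026, which is the last day of the replacement period.
The last day of the response period: 16 July 2026 + 45 days = 30 August 2026.
The date on which the refund becomes due: 10 calendar days after 30 August 2026 is 9 September 2026.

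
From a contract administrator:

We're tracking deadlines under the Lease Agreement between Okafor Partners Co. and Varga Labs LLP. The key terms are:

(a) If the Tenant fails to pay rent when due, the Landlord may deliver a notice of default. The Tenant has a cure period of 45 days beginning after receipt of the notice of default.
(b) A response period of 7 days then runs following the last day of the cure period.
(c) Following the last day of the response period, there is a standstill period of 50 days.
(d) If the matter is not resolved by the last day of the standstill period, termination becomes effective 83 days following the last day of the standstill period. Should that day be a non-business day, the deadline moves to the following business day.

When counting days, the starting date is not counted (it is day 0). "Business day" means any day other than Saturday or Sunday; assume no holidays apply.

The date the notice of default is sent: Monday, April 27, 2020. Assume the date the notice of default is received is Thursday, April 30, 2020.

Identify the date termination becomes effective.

November 2, 2020

The last day of the cure period: April 30, 2020 + 45 days = June 14, 2020.
Adding 7 calendar days to June 14, 2020 gives June 21, 2020, which is the last day of the response period.
The last day of the standstill period: 50 calendar days after June 21, 2020 is August 10, 2020.
The date termination becomes effective: August 10, 2020 + 83 days = November 1, 2020. That falls on a Sunday, so it rolls to the next business day, Monday, November 2, 2020.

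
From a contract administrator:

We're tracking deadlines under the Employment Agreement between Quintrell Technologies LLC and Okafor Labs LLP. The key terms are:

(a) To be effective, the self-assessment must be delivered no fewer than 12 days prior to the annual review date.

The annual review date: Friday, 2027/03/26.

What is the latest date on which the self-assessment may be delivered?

2027/03/14

2027/03/26 minus 12 days is 2027/03/14.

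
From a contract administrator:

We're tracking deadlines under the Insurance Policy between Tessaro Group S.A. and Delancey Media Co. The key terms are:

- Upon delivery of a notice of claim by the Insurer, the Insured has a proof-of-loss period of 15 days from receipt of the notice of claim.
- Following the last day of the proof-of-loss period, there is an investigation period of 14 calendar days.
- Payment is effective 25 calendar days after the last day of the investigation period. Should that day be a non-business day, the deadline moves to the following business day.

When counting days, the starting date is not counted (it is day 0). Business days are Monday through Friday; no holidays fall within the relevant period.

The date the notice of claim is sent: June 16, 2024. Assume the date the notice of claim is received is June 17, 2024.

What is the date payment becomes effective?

Adding 15 calendar days to June 17, 2024 gives July 2, 2024, which is the last day of the proof-of-loss period.
The last day of the investigation period: July 2, 2024 + 14 days = July 16, 2024.
The date payment becomes effective: 25 calendar days after July 16, 2024 is August 10, 2024. That falls on a Saturday, so it rolls to the next business day, Monday, August 12, 2024.

August 12, 2024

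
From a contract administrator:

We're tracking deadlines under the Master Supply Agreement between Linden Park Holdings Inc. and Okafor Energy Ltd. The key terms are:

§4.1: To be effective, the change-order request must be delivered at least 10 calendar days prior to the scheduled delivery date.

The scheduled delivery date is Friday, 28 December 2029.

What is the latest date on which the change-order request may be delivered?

18 December 2029

28 December 2029 minus 10 days is 18 December 2029.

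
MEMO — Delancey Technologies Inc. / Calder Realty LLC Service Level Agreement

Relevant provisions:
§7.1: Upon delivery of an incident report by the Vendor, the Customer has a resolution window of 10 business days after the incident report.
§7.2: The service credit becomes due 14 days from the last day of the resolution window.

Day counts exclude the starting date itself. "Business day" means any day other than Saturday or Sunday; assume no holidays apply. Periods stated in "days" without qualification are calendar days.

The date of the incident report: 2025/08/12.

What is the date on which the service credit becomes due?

2025/09/09

From Tuesday, 2025/08/12, 10 business days (Aug 13, Aug 14, Aug 15, Aug 18, Aug 19, Aug 20, Aug 21, Aug 22, Aug 25, Aug 26, skipping weekends) brings us to Tuesday, 2025/08/26, which is the last day of the resolution window.
The date on which the service credit becomes due: 2025/08/26 + 14 days = 2025/09/09.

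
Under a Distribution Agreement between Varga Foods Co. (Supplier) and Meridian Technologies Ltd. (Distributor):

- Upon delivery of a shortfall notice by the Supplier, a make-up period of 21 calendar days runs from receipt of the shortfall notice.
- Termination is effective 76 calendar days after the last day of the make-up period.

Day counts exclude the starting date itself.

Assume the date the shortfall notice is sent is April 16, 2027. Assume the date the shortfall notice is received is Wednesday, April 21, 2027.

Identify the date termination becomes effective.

July 27, 2027

The last day of the make-up period: April 21, 2027 + 21 days = May 12, 2027.
The date termination becomes effective: May 12, 2027 + 76 days = July 27, 2027.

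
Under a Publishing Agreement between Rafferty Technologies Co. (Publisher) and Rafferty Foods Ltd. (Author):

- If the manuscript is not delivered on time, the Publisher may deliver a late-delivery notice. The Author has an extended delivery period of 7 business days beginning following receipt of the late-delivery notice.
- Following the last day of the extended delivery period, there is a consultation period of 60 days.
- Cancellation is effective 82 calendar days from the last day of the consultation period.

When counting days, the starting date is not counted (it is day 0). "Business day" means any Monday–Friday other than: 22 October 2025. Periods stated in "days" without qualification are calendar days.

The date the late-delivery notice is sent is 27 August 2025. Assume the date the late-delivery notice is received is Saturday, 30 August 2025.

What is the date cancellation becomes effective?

29 January 2026

The last day of the extended delivery period: counting 7 business days from Saturday, 30 August 2025 (Sep 1, Sep 2, Sep 3, Sep 4, Sep 5, Sep 8, Sep 9, skipping weekends) reaches Tuesday, 9 September 2025.
The last day of the consultation period: 60 calendar days after 9 September 2025 is 8 November 2025.
The date cancellation becomes effective: 8 November 2025 + 82 days = 29 January 2026.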